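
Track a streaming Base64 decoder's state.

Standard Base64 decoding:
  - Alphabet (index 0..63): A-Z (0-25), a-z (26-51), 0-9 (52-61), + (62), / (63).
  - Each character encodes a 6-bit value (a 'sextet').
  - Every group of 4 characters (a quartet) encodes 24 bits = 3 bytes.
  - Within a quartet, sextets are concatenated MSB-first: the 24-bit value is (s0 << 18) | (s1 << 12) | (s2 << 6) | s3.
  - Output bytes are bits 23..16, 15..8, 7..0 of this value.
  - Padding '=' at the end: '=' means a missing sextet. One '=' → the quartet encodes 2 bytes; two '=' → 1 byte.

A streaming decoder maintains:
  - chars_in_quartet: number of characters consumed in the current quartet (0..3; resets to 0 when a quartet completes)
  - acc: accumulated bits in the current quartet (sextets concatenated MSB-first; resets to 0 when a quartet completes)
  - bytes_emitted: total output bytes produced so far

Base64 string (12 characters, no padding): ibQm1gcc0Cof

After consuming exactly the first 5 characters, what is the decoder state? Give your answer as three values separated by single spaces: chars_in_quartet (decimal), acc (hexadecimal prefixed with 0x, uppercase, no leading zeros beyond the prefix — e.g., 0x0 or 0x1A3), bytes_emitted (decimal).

Answer: 1 0x35 3

Derivation:
After char 0 ('i'=34): chars_in_quartet=1 acc=0x22 bytes_emitted=0
After char 1 ('b'=27): chars_in_quartet=2 acc=0x89B bytes_emitted=0
After char 2 ('Q'=16): chars_in_quartet=3 acc=0x226D0 bytes_emitted=0
After char 3 ('m'=38): chars_in_quartet=4 acc=0x89B426 -> emit 89 B4 26, reset; bytes_emitted=3
After char 4 ('1'=53): chars_in_quartet=1 acc=0x35 bytes_emitted=3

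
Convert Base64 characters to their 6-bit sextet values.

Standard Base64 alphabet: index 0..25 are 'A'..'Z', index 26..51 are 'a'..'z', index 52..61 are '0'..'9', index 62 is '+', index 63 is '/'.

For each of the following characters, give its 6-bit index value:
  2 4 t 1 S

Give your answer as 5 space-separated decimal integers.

'2': 0..9 range, 52 + ord('2') − ord('0') = 54
'4': 0..9 range, 52 + ord('4') − ord('0') = 56
't': a..z range, 26 + ord('t') − ord('a') = 45
'1': 0..9 range, 52 + ord('1') − ord('0') = 53
'S': A..Z range, ord('S') − ord('A') = 18

Answer: 54 56 45 53 18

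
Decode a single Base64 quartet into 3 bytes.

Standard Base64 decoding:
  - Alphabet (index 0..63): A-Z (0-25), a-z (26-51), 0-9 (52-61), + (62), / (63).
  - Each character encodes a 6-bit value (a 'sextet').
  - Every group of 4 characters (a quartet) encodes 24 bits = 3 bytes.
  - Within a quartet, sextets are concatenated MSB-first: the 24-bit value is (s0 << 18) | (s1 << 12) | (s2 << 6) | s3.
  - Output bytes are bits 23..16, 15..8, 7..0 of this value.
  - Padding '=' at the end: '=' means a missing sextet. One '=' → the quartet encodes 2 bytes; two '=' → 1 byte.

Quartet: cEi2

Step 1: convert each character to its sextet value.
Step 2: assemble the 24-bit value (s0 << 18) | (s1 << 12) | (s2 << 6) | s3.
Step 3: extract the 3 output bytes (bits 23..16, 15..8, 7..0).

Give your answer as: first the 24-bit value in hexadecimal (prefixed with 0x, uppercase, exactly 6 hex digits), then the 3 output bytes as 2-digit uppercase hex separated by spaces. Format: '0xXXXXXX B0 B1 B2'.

Sextets: c=28, E=4, i=34, 2=54
24-bit: (28<<18) | (4<<12) | (34<<6) | 54
      = 0x700000 | 0x004000 | 0x000880 | 0x000036
      = 0x7048B6
Bytes: (v>>16)&0xFF=70, (v>>8)&0xFF=48, v&0xFF=B6

Answer: 0x7048B6 70 48 B6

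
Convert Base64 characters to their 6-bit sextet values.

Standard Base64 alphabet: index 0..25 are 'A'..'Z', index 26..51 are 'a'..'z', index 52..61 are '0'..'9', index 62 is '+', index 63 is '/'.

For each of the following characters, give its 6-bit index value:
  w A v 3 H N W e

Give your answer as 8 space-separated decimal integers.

Answer: 48 0 47 55 7 13 22 30

Derivation:
'w': a..z range, 26 + ord('w') − ord('a') = 48
'A': A..Z range, ord('A') − ord('A') = 0
'v': a..z range, 26 + ord('v') − ord('a') = 47
'3': 0..9 range, 52 + ord('3') − ord('0') = 55
'H': A..Z range, ord('H') − ord('A') = 7
'N': A..Z range, ord('N') − ord('A') = 13
'W': A..Z range, ord('W') − ord('A') = 22
'e': a..z range, 26 + ord('e') − ord('a') = 30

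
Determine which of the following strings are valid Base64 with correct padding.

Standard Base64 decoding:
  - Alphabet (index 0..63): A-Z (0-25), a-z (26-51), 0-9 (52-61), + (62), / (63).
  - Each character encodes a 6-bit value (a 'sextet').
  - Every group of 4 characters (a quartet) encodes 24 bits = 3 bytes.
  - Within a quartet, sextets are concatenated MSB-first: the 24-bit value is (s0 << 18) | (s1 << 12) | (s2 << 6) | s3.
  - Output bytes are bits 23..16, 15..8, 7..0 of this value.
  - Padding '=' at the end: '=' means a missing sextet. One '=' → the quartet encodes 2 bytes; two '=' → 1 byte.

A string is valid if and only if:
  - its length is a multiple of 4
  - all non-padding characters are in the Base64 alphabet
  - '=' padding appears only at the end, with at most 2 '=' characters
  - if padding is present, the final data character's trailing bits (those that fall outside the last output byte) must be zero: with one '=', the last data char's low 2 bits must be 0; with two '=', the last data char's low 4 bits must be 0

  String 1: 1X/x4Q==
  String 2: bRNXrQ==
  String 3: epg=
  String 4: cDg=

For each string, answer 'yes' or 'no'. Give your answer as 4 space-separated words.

String 1: '1X/x4Q==' → valid
String 2: 'bRNXrQ==' → valid
String 3: 'epg=' → valid
String 4: 'cDg=' → valid

Answer: yes yes yes yes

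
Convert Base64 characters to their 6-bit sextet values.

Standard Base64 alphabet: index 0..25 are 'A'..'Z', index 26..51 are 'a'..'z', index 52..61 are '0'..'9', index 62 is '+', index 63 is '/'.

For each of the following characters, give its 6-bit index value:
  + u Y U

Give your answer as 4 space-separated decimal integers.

Answer: 62 46 24 20

Derivation:
'+': index 62
'u': a..z range, 26 + ord('u') − ord('a') = 46
'Y': A..Z range, ord('Y') − ord('A') = 24
'U': A..Z range, ord('U') − ord('A') = 20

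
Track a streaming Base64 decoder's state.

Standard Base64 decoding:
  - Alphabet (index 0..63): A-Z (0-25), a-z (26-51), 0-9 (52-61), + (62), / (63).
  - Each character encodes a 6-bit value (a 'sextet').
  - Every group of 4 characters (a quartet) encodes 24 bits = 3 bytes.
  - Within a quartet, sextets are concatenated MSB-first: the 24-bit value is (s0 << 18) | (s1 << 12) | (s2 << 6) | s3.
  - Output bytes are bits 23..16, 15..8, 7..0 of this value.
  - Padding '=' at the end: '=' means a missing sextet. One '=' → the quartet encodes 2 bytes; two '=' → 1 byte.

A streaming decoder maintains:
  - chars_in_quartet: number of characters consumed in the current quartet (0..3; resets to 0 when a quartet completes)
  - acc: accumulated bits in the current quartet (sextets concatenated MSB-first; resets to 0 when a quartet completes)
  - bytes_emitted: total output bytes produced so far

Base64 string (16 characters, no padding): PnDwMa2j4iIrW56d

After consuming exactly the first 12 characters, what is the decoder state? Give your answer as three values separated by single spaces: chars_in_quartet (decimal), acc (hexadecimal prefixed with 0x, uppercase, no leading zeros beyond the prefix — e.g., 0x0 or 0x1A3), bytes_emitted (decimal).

After char 0 ('P'=15): chars_in_quartet=1 acc=0xF bytes_emitted=0
After char 1 ('n'=39): chars_in_quartet=2 acc=0x3E7 bytes_emitted=0
After char 2 ('D'=3): chars_in_quartet=3 acc=0xF9C3 bytes_emitted=0
After char 3 ('w'=48): chars_in_quartet=4 acc=0x3E70F0 -> emit 3E 70 F0, reset; bytes_emitted=3
After char 4 ('M'=12): chars_in_quartet=1 acc=0xC bytes_emitted=3
After char 5 ('a'=26): chars_in_quartet=2 acc=0x31A bytes_emitted=3
After char 6 ('2'=54): chars_in_quartet=3 acc=0xC6B6 bytes_emitted=3
After char 7 ('j'=35): chars_in_quartet=4 acc=0x31ADA3 -> emit 31 AD A3, reset; bytes_emitted=6
After char 8 ('4'=56): chars_in_quartet=1 acc=0x38 bytes_emitted=6
After char 9 ('i'=34): chars_in_quartet=2 acc=0xE22 bytes_emitted=6
After char 10 ('I'=8): chars_in_quartet=3 acc=0x38888 bytes_emitted=6
After char 11 ('r'=43): chars_in_quartet=4 acc=0xE2222B -> emit E2 22 2B, reset; bytes_emitted=9

Answer: 0 0x0 9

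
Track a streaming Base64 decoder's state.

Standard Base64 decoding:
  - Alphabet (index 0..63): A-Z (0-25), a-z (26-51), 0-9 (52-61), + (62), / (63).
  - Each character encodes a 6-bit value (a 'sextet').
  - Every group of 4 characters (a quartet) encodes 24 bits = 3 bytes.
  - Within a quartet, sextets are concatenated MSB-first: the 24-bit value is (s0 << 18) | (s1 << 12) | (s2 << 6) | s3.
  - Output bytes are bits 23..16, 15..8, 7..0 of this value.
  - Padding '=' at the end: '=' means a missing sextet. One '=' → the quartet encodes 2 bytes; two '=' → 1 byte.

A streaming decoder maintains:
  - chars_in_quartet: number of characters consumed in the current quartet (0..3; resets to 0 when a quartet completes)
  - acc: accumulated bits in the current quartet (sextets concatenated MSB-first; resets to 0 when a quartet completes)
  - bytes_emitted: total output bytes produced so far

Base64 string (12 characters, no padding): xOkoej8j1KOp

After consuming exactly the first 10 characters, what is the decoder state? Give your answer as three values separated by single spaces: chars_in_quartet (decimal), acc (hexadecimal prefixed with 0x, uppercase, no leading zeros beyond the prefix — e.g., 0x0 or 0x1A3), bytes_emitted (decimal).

Answer: 2 0xD4A 6

Derivation:
After char 0 ('x'=49): chars_in_quartet=1 acc=0x31 bytes_emitted=0
After char 1 ('O'=14): chars_in_quartet=2 acc=0xC4E bytes_emitted=0
After char 2 ('k'=36): chars_in_quartet=3 acc=0x313A4 bytes_emitted=0
After char 3 ('o'=40): chars_in_quartet=4 acc=0xC4E928 -> emit C4 E9 28, reset; bytes_emitted=3
After char 4 ('e'=30): chars_in_quartet=1 acc=0x1E bytes_emitted=3
After char 5 ('j'=35): chars_in_quartet=2 acc=0x7A3 bytes_emitted=3
After char 6 ('8'=60): chars_in_quartet=3 acc=0x1E8FC bytes_emitted=3
After char 7 ('j'=35): chars_in_quartet=4 acc=0x7A3F23 -> emit 7A 3F 23, reset; bytes_emitted=6
After char 8 ('1'=53): chars_in_quartet=1 acc=0x35 bytes_emitted=6
After char 9 ('K'=10): chars_in_quartet=2 acc=0xD4A bytes_emitted=6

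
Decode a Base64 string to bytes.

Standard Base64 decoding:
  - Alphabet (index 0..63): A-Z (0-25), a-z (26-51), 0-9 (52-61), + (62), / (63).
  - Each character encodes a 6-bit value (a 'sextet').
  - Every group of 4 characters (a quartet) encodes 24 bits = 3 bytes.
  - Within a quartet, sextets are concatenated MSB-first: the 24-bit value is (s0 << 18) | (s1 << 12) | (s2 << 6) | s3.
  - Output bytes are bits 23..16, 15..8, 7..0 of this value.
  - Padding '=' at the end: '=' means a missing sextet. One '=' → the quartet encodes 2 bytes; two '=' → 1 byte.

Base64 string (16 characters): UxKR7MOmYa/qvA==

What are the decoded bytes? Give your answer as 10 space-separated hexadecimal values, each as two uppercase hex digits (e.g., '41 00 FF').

Answer: 53 12 91 EC C3 A6 61 AF EA BC

Derivation:
After char 0 ('U'=20): chars_in_quartet=1 acc=0x14 bytes_emitted=0
After char 1 ('x'=49): chars_in_quartet=2 acc=0x531 bytes_emitted=0
After char 2 ('K'=10): chars_in_quartet=3 acc=0x14C4A bytes_emitted=0
After char 3 ('R'=17): chars_in_quartet=4 acc=0x531291 -> emit 53 12 91, reset; bytes_emitted=3
After char 4 ('7'=59): chars_in_quartet=1 acc=0x3B bytes_emitted=3
After char 5 ('M'=12): chars_in_quartet=2 acc=0xECC bytes_emitted=3
After char 6 ('O'=14): chars_in_quartet=3 acc=0x3B30E bytes_emitted=3
After char 7 ('m'=38): chars_in_quartet=4 acc=0xECC3A6 -> emit EC C3 A6, reset; bytes_emitted=6
After char 8 ('Y'=24): chars_in_quartet=1 acc=0x18 bytes_emitted=6
After char 9 ('a'=26): chars_in_quartet=2 acc=0x61A bytes_emitted=6
After char 10 ('/'=63): chars_in_quartet=3 acc=0x186BF bytes_emitted=6
After char 11 ('q'=42): chars_in_quartet=4 acc=0x61AFEA -> emit 61 AF EA, reset; bytes_emitted=9
After char 12 ('v'=47): chars_in_quartet=1 acc=0x2F bytes_emitted=9
After char 13 ('A'=0): chars_in_quartet=2 acc=0xBC0 bytes_emitted=9
Padding '==': partial quartet acc=0xBC0 -> emit BC; bytes_emitted=10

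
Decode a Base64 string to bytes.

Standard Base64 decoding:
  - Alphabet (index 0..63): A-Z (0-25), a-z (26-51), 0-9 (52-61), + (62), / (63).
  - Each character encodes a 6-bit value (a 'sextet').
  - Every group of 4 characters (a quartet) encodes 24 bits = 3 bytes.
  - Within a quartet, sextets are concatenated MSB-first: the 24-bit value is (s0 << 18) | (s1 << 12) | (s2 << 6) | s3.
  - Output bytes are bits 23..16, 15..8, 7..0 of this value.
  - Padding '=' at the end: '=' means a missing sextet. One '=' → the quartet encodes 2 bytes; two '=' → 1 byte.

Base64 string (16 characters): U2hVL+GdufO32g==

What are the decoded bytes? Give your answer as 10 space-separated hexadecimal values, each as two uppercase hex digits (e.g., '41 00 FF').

Answer: 53 68 55 2F E1 9D B9 F3 B7 DA

Derivation:
After char 0 ('U'=20): chars_in_quartet=1 acc=0x14 bytes_emitted=0
After char 1 ('2'=54): chars_in_quartet=2 acc=0x536 bytes_emitted=0
After char 2 ('h'=33): chars_in_quartet=3 acc=0x14DA1 bytes_emitted=0
After char 3 ('V'=21): chars_in_quartet=4 acc=0x536855 -> emit 53 68 55, reset; bytes_emitted=3
After char 4 ('L'=11): chars_in_quartet=1 acc=0xB bytes_emitted=3
After char 5 ('+'=62): chars_in_quartet=2 acc=0x2FE bytes_emitted=3
After char 6 ('G'=6): chars_in_quartet=3 acc=0xBF86 bytes_emitted=3
After char 7 ('d'=29): chars_in_quartet=4 acc=0x2FE19D -> emit 2F E1 9D, reset; bytes_emitted=6
After char 8 ('u'=46): chars_in_quartet=1 acc=0x2E bytes_emitted=6
After char 9 ('f'=31): chars_in_quartet=2 acc=0xB9F bytes_emitted=6
After char 10 ('O'=14): chars_in_quartet=3 acc=0x2E7CE bytes_emitted=6
After char 11 ('3'=55): chars_in_quartet=4 acc=0xB9F3B7 -> emit B9 F3 B7, reset; bytes_emitted=9
After char 12 ('2'=54): chars_in_quartet=1 acc=0x36 bytes_emitted=9
After char 13 ('g'=32): chars_in_quartet=2 acc=0xDA0 bytes_emitted=9
Padding '==': partial quartet acc=0xDA0 -> emit DA; bytes_emitted=10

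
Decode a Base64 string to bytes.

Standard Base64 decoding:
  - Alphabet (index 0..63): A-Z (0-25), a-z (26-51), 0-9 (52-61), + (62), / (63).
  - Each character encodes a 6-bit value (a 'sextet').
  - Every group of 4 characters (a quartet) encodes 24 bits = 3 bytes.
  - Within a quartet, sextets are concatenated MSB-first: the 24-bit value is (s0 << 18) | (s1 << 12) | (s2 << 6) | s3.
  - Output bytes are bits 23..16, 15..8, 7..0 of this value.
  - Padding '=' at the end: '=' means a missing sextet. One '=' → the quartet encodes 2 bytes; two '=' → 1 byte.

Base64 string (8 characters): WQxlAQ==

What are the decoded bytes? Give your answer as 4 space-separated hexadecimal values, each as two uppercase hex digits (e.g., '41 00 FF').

After char 0 ('W'=22): chars_in_quartet=1 acc=0x16 bytes_emitted=0
After char 1 ('Q'=16): chars_in_quartet=2 acc=0x590 bytes_emitted=0
After char 2 ('x'=49): chars_in_quartet=3 acc=0x16431 bytes_emitted=0
After char 3 ('l'=37): chars_in_quartet=4 acc=0x590C65 -> emit 59 0C 65, reset; bytes_emitted=3
After char 4 ('A'=0): chars_in_quartet=1 acc=0x0 bytes_emitted=3
After char 5 ('Q'=16): chars_in_quartet=2 acc=0x10 bytes_emitted=3
Padding '==': partial quartet acc=0x10 -> emit 01; bytes_emitted=4

Answer: 59 0C 65 01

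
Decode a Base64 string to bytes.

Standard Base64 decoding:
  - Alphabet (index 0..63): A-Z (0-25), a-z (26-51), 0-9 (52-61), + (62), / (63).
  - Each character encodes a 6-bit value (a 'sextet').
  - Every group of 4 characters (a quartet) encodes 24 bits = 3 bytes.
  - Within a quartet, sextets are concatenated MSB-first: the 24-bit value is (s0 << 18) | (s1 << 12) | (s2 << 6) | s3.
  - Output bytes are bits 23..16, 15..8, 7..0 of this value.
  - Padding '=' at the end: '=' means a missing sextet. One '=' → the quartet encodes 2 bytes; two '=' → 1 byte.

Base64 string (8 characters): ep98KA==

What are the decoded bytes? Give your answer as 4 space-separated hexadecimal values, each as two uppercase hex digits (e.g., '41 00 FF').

After char 0 ('e'=30): chars_in_quartet=1 acc=0x1E bytes_emitted=0
After char 1 ('p'=41): chars_in_quartet=2 acc=0x7A9 bytes_emitted=0
After char 2 ('9'=61): chars_in_quartet=3 acc=0x1EA7D bytes_emitted=0
After char 3 ('8'=60): chars_in_quartet=4 acc=0x7A9F7C -> emit 7A 9F 7C, reset; bytes_emitted=3
After char 4 ('K'=10): chars_in_quartet=1 acc=0xA bytes_emitted=3
After char 5 ('A'=0): chars_in_quartet=2 acc=0x280 bytes_emitted=3
Padding '==': partial quartet acc=0x280 -> emit 28; bytes_emitted=4

Answer: 7A 9F 7C 28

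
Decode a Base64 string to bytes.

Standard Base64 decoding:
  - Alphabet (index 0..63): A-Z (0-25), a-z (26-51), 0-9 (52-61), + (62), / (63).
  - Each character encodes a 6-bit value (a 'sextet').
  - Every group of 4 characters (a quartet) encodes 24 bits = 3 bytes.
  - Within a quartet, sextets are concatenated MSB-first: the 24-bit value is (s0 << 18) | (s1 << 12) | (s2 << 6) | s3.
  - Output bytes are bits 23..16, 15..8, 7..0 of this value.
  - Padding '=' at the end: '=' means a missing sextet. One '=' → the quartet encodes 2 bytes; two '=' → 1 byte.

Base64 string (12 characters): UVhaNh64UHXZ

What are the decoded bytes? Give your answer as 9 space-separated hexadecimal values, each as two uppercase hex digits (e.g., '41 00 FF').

Answer: 51 58 5A 36 1E B8 50 75 D9

Derivation:
After char 0 ('U'=20): chars_in_quartet=1 acc=0x14 bytes_emitted=0
After char 1 ('V'=21): chars_in_quartet=2 acc=0x515 bytes_emitted=0
After char 2 ('h'=33): chars_in_quartet=3 acc=0x14561 bytes_emitted=0
After char 3 ('a'=26): chars_in_quartet=4 acc=0x51585A -> emit 51 58 5A, reset; bytes_emitted=3
After char 4 ('N'=13): chars_in_quartet=1 acc=0xD bytes_emitted=3
After char 5 ('h'=33): chars_in_quartet=2 acc=0x361 bytes_emitted=3
After char 6 ('6'=58): chars_in_quartet=3 acc=0xD87A bytes_emitted=3
After char 7 ('4'=56): chars_in_quartet=4 acc=0x361EB8 -> emit 36 1E B8, reset; bytes_emitted=6
After char 8 ('U'=20): chars_in_quartet=1 acc=0x14 bytes_emitted=6
After char 9 ('H'=7): chars_in_quartet=2 acc=0x507 bytes_emitted=6
After char 10 ('X'=23): chars_in_quartet=3 acc=0x141D7 bytes_emitted=6
After char 11 ('Z'=25): chars_in_quartet=4 acc=0x5075D9 -> emit 50 75 D9, reset; bytes_emitted=9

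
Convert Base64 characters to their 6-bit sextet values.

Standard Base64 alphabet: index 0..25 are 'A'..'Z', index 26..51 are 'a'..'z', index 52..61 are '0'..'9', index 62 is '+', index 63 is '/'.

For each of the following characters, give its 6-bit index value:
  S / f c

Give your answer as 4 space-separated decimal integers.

Answer: 18 63 31 28

Derivation:
'S': A..Z range, ord('S') − ord('A') = 18
'/': index 63
'f': a..z range, 26 + ord('f') − ord('a') = 31
'c': a..z range, 26 + ord('c') − ord('a') = 28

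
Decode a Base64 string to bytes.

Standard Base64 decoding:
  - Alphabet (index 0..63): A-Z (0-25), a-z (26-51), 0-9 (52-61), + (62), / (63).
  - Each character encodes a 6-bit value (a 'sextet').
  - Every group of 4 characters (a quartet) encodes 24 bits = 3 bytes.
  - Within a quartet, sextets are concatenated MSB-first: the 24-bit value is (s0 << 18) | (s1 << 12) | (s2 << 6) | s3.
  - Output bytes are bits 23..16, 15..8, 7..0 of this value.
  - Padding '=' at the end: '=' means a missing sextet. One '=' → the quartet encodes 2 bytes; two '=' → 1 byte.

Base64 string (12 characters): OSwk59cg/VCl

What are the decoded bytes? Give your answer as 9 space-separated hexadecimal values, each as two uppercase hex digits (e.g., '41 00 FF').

After char 0 ('O'=14): chars_in_quartet=1 acc=0xE bytes_emitted=0
After char 1 ('S'=18): chars_in_quartet=2 acc=0x392 bytes_emitted=0
After char 2 ('w'=48): chars_in_quartet=3 acc=0xE4B0 bytes_emitted=0
After char 3 ('k'=36): chars_in_quartet=4 acc=0x392C24 -> emit 39 2C 24, reset; bytes_emitted=3
After char 4 ('5'=57): chars_in_quartet=1 acc=0x39 bytes_emitted=3
After char 5 ('9'=61): chars_in_quartet=2 acc=0xE7D bytes_emitted=3
After char 6 ('c'=28): chars_in_quartet=3 acc=0x39F5C bytes_emitted=3
After char 7 ('g'=32): chars_in_quartet=4 acc=0xE7D720 -> emit E7 D7 20, reset; bytes_emitted=6
After char 8 ('/'=63): chars_in_quartet=1 acc=0x3F bytes_emitted=6
After char 9 ('V'=21): chars_in_quartet=2 acc=0xFD5 bytes_emitted=6
After char 10 ('C'=2): chars_in_quartet=3 acc=0x3F542 bytes_emitted=6
After char 11 ('l'=37): chars_in_quartet=4 acc=0xFD50A5 -> emit FD 50 A5, reset; bytes_emitted=9

Answer: 39 2C 24 E7 D7 20 FD 50 A5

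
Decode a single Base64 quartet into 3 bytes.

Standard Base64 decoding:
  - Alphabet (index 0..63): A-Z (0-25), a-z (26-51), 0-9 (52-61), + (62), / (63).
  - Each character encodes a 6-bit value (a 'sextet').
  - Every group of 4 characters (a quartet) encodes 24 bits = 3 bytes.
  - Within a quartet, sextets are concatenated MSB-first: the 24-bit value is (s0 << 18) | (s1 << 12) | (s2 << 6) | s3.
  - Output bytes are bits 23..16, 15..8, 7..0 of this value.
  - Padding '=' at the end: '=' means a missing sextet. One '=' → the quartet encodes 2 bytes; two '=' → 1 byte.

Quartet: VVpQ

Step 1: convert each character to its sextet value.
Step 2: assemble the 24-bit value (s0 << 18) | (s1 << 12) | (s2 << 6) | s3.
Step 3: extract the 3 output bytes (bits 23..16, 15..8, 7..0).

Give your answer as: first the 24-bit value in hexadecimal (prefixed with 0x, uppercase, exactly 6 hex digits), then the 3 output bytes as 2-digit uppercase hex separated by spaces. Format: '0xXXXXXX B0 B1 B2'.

Sextets: V=21, V=21, p=41, Q=16
24-bit: (21<<18) | (21<<12) | (41<<6) | 16
      = 0x540000 | 0x015000 | 0x000A40 | 0x000010
      = 0x555A50
Bytes: (v>>16)&0xFF=55, (v>>8)&0xFF=5A, v&0xFF=50

Answer: 0x555A50 55 5A 50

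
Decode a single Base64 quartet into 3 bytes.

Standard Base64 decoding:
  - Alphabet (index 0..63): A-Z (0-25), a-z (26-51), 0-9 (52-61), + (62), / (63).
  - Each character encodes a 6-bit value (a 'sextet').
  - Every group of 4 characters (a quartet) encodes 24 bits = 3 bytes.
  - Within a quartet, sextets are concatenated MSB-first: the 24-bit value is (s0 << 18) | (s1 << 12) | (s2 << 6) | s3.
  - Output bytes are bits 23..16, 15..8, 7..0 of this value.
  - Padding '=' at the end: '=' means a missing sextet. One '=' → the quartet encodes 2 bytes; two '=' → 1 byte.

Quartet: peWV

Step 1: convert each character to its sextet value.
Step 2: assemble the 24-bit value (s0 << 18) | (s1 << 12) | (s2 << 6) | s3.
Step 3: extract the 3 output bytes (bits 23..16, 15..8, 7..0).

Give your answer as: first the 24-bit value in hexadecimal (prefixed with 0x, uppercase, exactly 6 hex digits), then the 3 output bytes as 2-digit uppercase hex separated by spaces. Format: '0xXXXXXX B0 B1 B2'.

Sextets: p=41, e=30, W=22, V=21
24-bit: (41<<18) | (30<<12) | (22<<6) | 21
      = 0xA40000 | 0x01E000 | 0x000580 | 0x000015
      = 0xA5E595
Bytes: (v>>16)&0xFF=A5, (v>>8)&0xFF=E5, v&0xFF=95

Answer: 0xA5E595 A5 E5 95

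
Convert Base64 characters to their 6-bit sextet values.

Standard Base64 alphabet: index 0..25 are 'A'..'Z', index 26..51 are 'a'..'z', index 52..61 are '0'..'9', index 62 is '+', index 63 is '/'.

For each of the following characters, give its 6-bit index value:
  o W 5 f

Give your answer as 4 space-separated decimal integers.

'o': a..z range, 26 + ord('o') − ord('a') = 40
'W': A..Z range, ord('W') − ord('A') = 22
'5': 0..9 range, 52 + ord('5') − ord('0') = 57
'f': a..z range, 26 + ord('f') − ord('a') = 31

Answer: 40 22 57 31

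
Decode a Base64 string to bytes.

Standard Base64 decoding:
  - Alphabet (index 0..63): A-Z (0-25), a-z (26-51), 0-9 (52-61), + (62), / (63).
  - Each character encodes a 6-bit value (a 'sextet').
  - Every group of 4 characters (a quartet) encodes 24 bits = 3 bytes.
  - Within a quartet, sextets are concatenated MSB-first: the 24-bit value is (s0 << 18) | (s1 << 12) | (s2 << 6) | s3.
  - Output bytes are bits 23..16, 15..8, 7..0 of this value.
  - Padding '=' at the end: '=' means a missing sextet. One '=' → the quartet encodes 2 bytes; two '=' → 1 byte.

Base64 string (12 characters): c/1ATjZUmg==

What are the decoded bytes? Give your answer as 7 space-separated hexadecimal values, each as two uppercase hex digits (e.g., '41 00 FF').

Answer: 73 FD 40 4E 36 54 9A

Derivation:
After char 0 ('c'=28): chars_in_quartet=1 acc=0x1C bytes_emitted=0
After char 1 ('/'=63): chars_in_quartet=2 acc=0x73F bytes_emitted=0
After char 2 ('1'=53): chars_in_quartet=3 acc=0x1CFF5 bytes_emitted=0
After char 3 ('A'=0): chars_in_quartet=4 acc=0x73FD40 -> emit 73 FD 40, reset; bytes_emitted=3
After char 4 ('T'=19): chars_in_quartet=1 acc=0x13 bytes_emitted=3
After char 5 ('j'=35): chars_in_quartet=2 acc=0x4E3 bytes_emitted=3
After char 6 ('Z'=25): chars_in_quartet=3 acc=0x138D9 bytes_emitted=3
After char 7 ('U'=20): chars_in_quartet=4 acc=0x4E3654 -> emit 4E 36 54, reset; bytes_emitted=6
After char 8 ('m'=38): chars_in_quartet=1 acc=0x26 bytes_emitted=6
After char 9 ('g'=32): chars_in_quartet=2 acc=0x9A0 bytes_emitted=6
Padding '==': partial quartet acc=0x9A0 -> emit 9A; bytes_emitted=7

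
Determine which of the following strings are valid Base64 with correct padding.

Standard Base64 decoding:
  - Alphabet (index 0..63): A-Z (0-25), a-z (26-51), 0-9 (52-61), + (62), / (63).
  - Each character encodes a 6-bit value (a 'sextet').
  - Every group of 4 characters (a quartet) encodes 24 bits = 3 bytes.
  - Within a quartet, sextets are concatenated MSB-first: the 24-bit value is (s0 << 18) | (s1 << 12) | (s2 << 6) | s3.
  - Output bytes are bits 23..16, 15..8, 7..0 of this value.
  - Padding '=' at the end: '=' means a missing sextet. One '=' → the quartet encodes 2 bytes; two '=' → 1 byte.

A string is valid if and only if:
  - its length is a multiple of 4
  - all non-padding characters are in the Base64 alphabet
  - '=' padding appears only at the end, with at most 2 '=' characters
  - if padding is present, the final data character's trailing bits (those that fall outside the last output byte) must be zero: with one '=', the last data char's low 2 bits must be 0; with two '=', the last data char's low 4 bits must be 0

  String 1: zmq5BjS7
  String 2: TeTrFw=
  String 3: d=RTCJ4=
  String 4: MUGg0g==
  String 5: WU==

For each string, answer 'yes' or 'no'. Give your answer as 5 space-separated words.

String 1: 'zmq5BjS7' → valid
String 2: 'TeTrFw=' → invalid (len=7 not mult of 4)
String 3: 'd=RTCJ4=' → invalid (bad char(s): ['=']; '=' in middle)
String 4: 'MUGg0g==' → valid
String 5: 'WU==' → invalid (bad trailing bits)

Answer: yes no no yes no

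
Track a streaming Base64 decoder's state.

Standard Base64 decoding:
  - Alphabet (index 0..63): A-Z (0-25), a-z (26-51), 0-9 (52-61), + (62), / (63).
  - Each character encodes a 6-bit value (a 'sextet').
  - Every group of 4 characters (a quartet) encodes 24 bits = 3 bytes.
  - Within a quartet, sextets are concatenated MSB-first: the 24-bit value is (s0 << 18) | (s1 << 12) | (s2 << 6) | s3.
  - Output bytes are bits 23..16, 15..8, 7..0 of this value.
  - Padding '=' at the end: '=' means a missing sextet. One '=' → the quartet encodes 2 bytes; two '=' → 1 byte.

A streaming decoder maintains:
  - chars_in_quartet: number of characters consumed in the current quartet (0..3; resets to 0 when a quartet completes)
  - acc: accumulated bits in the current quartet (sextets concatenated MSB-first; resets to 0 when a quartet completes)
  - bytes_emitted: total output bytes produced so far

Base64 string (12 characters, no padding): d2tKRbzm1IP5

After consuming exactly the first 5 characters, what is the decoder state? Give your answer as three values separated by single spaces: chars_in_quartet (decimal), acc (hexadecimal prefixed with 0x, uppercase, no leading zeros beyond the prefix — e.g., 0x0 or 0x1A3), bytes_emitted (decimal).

Answer: 1 0x11 3

Derivation:
After char 0 ('d'=29): chars_in_quartet=1 acc=0x1D bytes_emitted=0
After char 1 ('2'=54): chars_in_quartet=2 acc=0x776 bytes_emitted=0
After char 2 ('t'=45): chars_in_quartet=3 acc=0x1DDAD bytes_emitted=0
After char 3 ('K'=10): chars_in_quartet=4 acc=0x776B4A -> emit 77 6B 4A, reset; bytes_emitted=3
After char 4 ('R'=17): chars_in_quartet=1 acc=0x11 bytes_emitted=3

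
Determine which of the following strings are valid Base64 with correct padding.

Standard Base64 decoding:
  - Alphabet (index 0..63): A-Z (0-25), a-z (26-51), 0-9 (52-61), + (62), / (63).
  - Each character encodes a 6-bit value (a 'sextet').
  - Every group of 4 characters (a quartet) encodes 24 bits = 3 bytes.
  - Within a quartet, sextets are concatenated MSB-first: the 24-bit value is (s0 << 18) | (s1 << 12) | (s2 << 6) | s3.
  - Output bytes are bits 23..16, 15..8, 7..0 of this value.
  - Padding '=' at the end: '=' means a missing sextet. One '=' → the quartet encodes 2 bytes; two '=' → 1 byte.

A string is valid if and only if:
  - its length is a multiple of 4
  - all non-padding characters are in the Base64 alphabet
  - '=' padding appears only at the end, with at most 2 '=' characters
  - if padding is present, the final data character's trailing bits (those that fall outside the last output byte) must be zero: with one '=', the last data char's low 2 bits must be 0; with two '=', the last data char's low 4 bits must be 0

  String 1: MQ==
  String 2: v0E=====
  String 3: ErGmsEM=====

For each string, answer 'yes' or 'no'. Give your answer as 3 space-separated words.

String 1: 'MQ==' → valid
String 2: 'v0E=====' → invalid (5 pad chars (max 2))
String 3: 'ErGmsEM=====' → invalid (5 pad chars (max 2))

Answer: yes no no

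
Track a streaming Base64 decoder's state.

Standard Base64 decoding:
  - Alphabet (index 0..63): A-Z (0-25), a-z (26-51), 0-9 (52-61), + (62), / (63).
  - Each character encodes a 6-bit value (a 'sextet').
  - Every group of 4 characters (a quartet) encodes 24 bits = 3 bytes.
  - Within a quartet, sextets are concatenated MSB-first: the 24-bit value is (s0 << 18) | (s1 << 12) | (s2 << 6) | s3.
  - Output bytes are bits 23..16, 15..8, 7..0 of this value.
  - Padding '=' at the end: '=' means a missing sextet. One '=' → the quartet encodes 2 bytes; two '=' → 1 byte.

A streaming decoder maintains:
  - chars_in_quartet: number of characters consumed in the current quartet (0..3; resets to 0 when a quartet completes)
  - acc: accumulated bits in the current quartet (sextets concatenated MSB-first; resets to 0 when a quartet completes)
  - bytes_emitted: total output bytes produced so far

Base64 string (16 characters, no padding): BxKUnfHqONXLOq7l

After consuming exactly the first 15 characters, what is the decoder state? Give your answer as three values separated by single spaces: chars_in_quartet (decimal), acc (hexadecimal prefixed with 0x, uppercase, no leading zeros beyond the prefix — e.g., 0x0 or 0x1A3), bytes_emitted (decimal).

After char 0 ('B'=1): chars_in_quartet=1 acc=0x1 bytes_emitted=0
After char 1 ('x'=49): chars_in_quartet=2 acc=0x71 bytes_emitted=0
After char 2 ('K'=10): chars_in_quartet=3 acc=0x1C4A bytes_emitted=0
After char 3 ('U'=20): chars_in_quartet=4 acc=0x71294 -> emit 07 12 94, reset; bytes_emitted=3
After char 4 ('n'=39): chars_in_quartet=1 acc=0x27 bytes_emitted=3
After char 5 ('f'=31): chars_in_quartet=2 acc=0x9DF bytes_emitted=3
After char 6 ('H'=7): chars_in_quartet=3 acc=0x277C7 bytes_emitted=3
After char 7 ('q'=42): chars_in_quartet=4 acc=0x9DF1EA -> emit 9D F1 EA, reset; bytes_emitted=6
After char 8 ('O'=14): chars_in_quartet=1 acc=0xE bytes_emitted=6
After char 9 ('N'=13): chars_in_quartet=2 acc=0x38D bytes_emitted=6
After char 10 ('X'=23): chars_in_quartet=3 acc=0xE357 bytes_emitted=6
After char 11 ('L'=11): chars_in_quartet=4 acc=0x38D5CB -> emit 38 D5 CB, reset; bytes_emitted=9
After char 12 ('O'=14): chars_in_quartet=1 acc=0xE bytes_emitted=9
After char 13 ('q'=42): chars_in_quartet=2 acc=0x3AA bytes_emitted=9
After char 14 ('7'=59): chars_in_quartet=3 acc=0xEABB bytes_emitted=9

Answer: 3 0xEABB 9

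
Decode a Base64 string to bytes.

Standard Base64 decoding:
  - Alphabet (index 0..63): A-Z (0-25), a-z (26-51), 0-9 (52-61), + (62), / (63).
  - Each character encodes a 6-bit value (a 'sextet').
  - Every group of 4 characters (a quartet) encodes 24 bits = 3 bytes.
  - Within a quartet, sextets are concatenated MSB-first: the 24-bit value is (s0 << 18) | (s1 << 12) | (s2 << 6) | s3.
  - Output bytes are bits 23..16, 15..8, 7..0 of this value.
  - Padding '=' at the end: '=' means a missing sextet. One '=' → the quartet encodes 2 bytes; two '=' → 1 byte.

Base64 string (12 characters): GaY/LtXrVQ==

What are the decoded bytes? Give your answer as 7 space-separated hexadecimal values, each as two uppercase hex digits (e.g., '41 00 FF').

After char 0 ('G'=6): chars_in_quartet=1 acc=0x6 bytes_emitted=0
After char 1 ('a'=26): chars_in_quartet=2 acc=0x19A bytes_emitted=0
After char 2 ('Y'=24): chars_in_quartet=3 acc=0x6698 bytes_emitted=0
After char 3 ('/'=63): chars_in_quartet=4 acc=0x19A63F -> emit 19 A6 3F, reset; bytes_emitted=3
After char 4 ('L'=11): chars_in_quartet=1 acc=0xB bytes_emitted=3
After char 5 ('t'=45): chars_in_quartet=2 acc=0x2ED bytes_emitted=3
After char 6 ('X'=23): chars_in_quartet=3 acc=0xBB57 bytes_emitted=3
After char 7 ('r'=43): chars_in_quartet=4 acc=0x2ED5EB -> emit 2E D5 EB, reset; bytes_emitted=6
After char 8 ('V'=21): chars_in_quartet=1 acc=0x15 bytes_emitted=6
After char 9 ('Q'=16): chars_in_quartet=2 acc=0x550 bytes_emitted=6
Padding '==': partial quartet acc=0x550 -> emit 55; bytes_emitted=7

Answer: 19 A6 3F 2E D5 EB 55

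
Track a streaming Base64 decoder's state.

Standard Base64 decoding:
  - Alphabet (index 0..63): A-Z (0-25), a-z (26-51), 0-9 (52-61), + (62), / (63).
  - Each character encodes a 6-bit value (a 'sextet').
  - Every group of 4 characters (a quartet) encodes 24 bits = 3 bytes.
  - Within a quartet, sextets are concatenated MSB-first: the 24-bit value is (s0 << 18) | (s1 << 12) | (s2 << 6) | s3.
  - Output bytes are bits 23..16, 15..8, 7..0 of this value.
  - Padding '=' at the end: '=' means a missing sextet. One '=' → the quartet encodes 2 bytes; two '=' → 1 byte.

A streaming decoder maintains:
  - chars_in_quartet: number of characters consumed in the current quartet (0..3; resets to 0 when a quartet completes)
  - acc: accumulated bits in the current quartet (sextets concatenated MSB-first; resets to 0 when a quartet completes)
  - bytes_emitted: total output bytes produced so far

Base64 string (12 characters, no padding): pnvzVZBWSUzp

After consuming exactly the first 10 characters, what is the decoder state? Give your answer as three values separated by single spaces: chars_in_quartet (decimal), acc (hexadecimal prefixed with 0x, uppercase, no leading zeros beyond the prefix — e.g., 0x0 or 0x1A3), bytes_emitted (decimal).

Answer: 2 0x494 6

Derivation:
After char 0 ('p'=41): chars_in_quartet=1 acc=0x29 bytes_emitted=0
After char 1 ('n'=39): chars_in_quartet=2 acc=0xA67 bytes_emitted=0
After char 2 ('v'=47): chars_in_quartet=3 acc=0x299EF bytes_emitted=0
After char 3 ('z'=51): chars_in_quartet=4 acc=0xA67BF3 -> emit A6 7B F3, reset; bytes_emitted=3
After char 4 ('V'=21): chars_in_quartet=1 acc=0x15 bytes_emitted=3
After char 5 ('Z'=25): chars_in_quartet=2 acc=0x559 bytes_emitted=3
After char 6 ('B'=1): chars_in_quartet=3 acc=0x15641 bytes_emitted=3
After char 7 ('W'=22): chars_in_quartet=4 acc=0x559056 -> emit 55 90 56, reset; bytes_emitted=6
After char 8 ('S'=18): chars_in_quartet=1 acc=0x12 bytes_emitted=6
After char 9 ('U'=20): chars_in_quartet=2 acc=0x494 bytes_emitted=6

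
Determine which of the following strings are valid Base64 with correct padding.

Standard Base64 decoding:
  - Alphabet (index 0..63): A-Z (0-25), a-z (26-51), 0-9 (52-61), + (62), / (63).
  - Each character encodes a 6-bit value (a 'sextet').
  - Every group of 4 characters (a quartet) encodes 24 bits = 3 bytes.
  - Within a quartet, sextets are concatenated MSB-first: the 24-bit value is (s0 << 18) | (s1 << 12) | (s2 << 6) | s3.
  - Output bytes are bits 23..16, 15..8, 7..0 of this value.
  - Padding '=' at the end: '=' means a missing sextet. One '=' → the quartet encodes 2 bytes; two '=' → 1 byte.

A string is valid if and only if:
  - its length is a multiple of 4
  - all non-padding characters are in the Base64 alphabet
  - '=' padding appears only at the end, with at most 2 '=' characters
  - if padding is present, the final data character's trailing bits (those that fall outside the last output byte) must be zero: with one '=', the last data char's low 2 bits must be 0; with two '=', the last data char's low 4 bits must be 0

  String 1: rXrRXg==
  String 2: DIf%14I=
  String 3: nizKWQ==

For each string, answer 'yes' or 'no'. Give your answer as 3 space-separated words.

String 1: 'rXrRXg==' → valid
String 2: 'DIf%14I=' → invalid (bad char(s): ['%'])
String 3: 'nizKWQ==' → valid

Answer: yes no yes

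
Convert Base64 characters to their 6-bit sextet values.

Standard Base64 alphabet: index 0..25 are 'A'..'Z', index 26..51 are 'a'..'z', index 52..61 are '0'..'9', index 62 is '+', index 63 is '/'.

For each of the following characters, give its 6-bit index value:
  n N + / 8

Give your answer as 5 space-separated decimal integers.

'n': a..z range, 26 + ord('n') − ord('a') = 39
'N': A..Z range, ord('N') − ord('A') = 13
'+': index 62
'/': index 63
'8': 0..9 range, 52 + ord('8') − ord('0') = 60

Answer: 39 13 62 63 60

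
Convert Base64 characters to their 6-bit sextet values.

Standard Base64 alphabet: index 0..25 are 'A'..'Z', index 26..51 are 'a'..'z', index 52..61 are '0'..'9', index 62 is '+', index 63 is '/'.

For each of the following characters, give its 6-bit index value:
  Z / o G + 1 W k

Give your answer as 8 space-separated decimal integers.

'Z': A..Z range, ord('Z') − ord('A') = 25
'/': index 63
'o': a..z range, 26 + ord('o') − ord('a') = 40
'G': A..Z range, ord('G') − ord('A') = 6
'+': index 62
'1': 0..9 range, 52 + ord('1') − ord('0') = 53
'W': A..Z range, ord('W') − ord('A') = 22
'k': a..z range, 26 + ord('k') − ord('a') = 36

Answer: 25 63 40 6 62 53 22 36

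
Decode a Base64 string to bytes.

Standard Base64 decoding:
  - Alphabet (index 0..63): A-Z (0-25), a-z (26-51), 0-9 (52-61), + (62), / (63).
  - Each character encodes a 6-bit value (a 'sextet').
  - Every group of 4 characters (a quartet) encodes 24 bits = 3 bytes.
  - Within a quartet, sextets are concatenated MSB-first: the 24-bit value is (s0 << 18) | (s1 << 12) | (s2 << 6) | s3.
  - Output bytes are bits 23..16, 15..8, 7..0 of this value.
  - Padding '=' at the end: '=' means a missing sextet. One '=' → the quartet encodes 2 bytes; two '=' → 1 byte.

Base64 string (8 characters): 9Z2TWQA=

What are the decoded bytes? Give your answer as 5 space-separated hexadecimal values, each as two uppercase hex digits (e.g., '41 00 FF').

After char 0 ('9'=61): chars_in_quartet=1 acc=0x3D bytes_emitted=0
After char 1 ('Z'=25): chars_in_quartet=2 acc=0xF59 bytes_emitted=0
After char 2 ('2'=54): chars_in_quartet=3 acc=0x3D676 bytes_emitted=0
After char 3 ('T'=19): chars_in_quartet=4 acc=0xF59D93 -> emit F5 9D 93, reset; bytes_emitted=3
After char 4 ('W'=22): chars_in_quartet=1 acc=0x16 bytes_emitted=3
After char 5 ('Q'=16): chars_in_quartet=2 acc=0x590 bytes_emitted=3
After char 6 ('A'=0): chars_in_quartet=3 acc=0x16400 bytes_emitted=3
Padding '=': partial quartet acc=0x16400 -> emit 59 00; bytes_emitted=5

Answer: F5 9D 93 59 00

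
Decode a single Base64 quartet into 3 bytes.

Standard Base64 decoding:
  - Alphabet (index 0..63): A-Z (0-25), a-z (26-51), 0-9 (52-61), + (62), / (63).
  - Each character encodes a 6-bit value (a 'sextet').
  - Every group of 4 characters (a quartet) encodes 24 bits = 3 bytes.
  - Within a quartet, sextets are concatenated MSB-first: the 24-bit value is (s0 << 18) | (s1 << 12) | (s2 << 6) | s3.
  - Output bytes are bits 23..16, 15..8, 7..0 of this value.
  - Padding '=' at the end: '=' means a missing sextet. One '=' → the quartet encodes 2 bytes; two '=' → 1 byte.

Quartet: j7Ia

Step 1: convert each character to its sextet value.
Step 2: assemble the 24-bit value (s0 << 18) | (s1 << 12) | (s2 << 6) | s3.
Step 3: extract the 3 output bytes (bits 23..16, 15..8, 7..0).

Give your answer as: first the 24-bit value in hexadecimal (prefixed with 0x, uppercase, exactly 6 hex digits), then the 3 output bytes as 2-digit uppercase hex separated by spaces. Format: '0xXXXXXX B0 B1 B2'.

Sextets: j=35, 7=59, I=8, a=26
24-bit: (35<<18) | (59<<12) | (8<<6) | 26
      = 0x8C0000 | 0x03B000 | 0x000200 | 0x00001A
      = 0x8FB21A
Bytes: (v>>16)&0xFF=8F, (v>>8)&0xFF=B2, v&0xFF=1A

Answer: 0x8FB21A 8F B2 1A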